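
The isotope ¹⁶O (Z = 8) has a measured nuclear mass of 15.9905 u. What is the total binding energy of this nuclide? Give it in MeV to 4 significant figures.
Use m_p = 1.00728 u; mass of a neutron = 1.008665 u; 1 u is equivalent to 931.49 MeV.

127.7 MeV

The nucleus contains 8 protons and 16 − 8 = 8 neutrons.
Mass of separated nucleons = 8(1.00728) + 8(1.008665) = 8.05824 + 8.069320 = 16.127560 u
The mass defect is 16.127560 − 15.9905 = 0.137060 u.
Converting to energy: 0.137060 u × 931.49 MeV/u = 127.670 MeV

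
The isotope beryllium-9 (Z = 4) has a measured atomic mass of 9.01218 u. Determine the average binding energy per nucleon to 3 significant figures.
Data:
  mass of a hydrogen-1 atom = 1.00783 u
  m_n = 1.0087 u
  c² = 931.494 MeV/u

Σm = 4·m(¹H) + 5·m_n = 4.03132 + 5.0435 = 9.07482 u
Δm = 9.07482 − 9.01218 = 0.06264 u
Binding energy = Δm·c² = 0.06264 × 931.494 MeV/u = 58.3488 MeV
Per nucleon: 58.3488 / 9 = 6.483 MeV

6.48 MeV/nucleon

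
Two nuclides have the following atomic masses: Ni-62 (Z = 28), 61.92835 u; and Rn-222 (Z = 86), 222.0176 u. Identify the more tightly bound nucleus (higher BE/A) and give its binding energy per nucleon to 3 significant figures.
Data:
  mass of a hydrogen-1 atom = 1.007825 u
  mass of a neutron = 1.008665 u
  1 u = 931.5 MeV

Ni-62; 8.79 MeV/nucleon

Ni-62: Σm = 28(1.007825) + 34(1.008665) = 62.513710 u; Δm = 0.585360 u; E_B = 545.263 MeV; E_B/A = 8.7946 MeV
Rn-222: Σm = 86(1.007825) + 136(1.008665) = 223.851390 u; Δm = 1.833790 u; E_B = 1708.175 MeV; E_B/A = 7.694 MeV
Ni-62 has the higher binding energy per nucleon, so it is the more tightly bound nucleus.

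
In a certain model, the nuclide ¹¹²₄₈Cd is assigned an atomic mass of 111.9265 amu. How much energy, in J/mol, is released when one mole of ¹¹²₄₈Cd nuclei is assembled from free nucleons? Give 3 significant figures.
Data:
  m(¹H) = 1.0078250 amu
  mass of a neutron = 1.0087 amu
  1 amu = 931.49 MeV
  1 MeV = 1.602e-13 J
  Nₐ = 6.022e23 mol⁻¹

9.04e+13 J/mol

Z = 48, so N = A − Z = 112 − 48 = 64.
Total constituent mass: 48 × 1.0078250 + 64 × 1.0087 = 112.9324000 amu
Mass defect Δm = 112.9324000 − 111.9265 = 1.0059000 amu
Binding energy = Δm·c² = 1.0059000 × 931.49 MeV/amu = 936.986 MeV
Per nucleus in joules: 936.986 MeV × 1.602e-13 J/MeV = 1.5011e-10 J
Per mole: 1.5011e-10 J × 6.022e23 mol⁻¹ = 9.0396e+13 J/mol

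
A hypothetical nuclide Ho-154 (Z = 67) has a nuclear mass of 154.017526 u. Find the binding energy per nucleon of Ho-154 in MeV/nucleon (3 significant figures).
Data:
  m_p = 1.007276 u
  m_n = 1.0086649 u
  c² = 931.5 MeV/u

7.40 MeV/nucleon

Z = 67, so N = A − Z = 154 − 67 = 87.
Total constituent mass: 67 × 1.007276 + 87 × 1.0086649 = 155.2413383 u
Mass defect Δm = 155.2413383 − 154.017526 = 1.2238123 u
Converting to energy: 1.2238123 u × 931.5 MeV/u = 1139.98 MeV
BE/A = 1139.98 MeV / 154 = 7.402 MeV/nucleon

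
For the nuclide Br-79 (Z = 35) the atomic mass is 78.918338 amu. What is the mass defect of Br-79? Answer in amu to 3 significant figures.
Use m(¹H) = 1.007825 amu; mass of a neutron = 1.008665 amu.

With 35 protons and 44 neutrons (A = 79):
Mass of separated nucleons = 35(1.007825) + 44(1.008665) = 35.273875 + 44.381260 = 79.655135 amu
Δm = 79.655135 − 78.918338 = 0.736797 amu

0.737 amu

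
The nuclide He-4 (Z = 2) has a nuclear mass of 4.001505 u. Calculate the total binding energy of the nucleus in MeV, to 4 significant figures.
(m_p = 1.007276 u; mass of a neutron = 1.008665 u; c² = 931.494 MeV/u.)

With 2 protons and 2 neutrons (A = 4):
Total constituent mass: 2 × 1.007276 + 2 × 1.008665 = 4.031882 u
Mass defect Δm = 4.031882 − 4.001505 = 0.030377 u
Binding energy = Δm·c² = 0.030377 × 931.494 MeV/u = 28.2960 MeV

28.30 MeV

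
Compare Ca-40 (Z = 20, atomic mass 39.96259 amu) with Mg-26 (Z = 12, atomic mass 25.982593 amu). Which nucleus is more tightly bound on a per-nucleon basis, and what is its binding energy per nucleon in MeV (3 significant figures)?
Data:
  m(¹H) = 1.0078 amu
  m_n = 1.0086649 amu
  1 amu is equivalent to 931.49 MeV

Ca-40: Σm = 20(1.0078) + 20(1.0086649) = 40.3292980 amu; Δm = 0.3667080 amu; E_B = 341.58 MeV; E_B/A = 8.540 MeV
Mg-26: Σm = 12(1.0078) + 14(1.0086649) = 26.2149086 amu; Δm = 0.2323156 amu; E_B = 216.40 MeV; E_B/A = 8.323 MeV
Ca-40 has the higher binding energy per nucleon, so it is the more tightly bound nucleus.

Ca-40; 8.54 MeV/nucleon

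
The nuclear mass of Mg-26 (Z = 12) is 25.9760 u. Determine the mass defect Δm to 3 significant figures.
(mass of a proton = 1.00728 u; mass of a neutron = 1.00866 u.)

0.233 u

With 12 protons and 14 neutrons (A = 26):
Total constituent mass: 12 × 1.00728 + 14 × 1.00866 = 26.20860 u
Mass defect Δm = 26.20860 − 25.9760 = 0.23260 u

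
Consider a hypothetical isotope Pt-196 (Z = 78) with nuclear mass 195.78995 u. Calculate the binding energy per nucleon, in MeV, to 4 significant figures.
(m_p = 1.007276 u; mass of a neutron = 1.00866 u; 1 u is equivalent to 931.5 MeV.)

With 78 protons and 118 neutrons (A = 196):
Mass of separated nucleons = 78(1.007276) + 118(1.00866) = 78.567528 + 119.02188 = 197.589408 u
Δm = 197.589408 − 195.78995 = 1.799458 u
E_B = 1.799458 × 931.5 = 1676.20 MeV
BE/A = 1676.20 MeV / 196 = 8.552 MeV/nucleon

8.552 MeV/nucleon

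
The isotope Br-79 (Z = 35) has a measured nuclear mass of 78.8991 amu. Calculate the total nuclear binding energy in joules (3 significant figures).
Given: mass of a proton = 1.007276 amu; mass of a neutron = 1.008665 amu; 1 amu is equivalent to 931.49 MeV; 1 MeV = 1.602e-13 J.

1.10e-10 J

Z = 35, so N = A − Z = 79 − 35 = 44.
Mass of separated nucleons = 35(1.007276) + 44(1.008665) = 35.254660 + 44.381260 = 79.635920 amu
Δm = 79.635920 − 78.8991 = 0.736820 amu
E_B = 0.736820 × 931.49 = 686.340 MeV
In joules: 686.340 MeV × 1.602e-13 J/MeV = 1.0995e-10 J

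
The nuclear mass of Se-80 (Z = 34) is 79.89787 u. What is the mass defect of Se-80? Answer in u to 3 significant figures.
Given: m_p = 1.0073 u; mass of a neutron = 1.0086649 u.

0.749 u

The nucleus contains 34 protons and 80 − 34 = 46 neutrons.
Mass of separated nucleons = 34(1.0073) + 46(1.0086649) = 34.2482 + 46.3985854 = 80.6467854 u
Mass defect Δm = 80.6467854 − 79.89787 = 0.7489154 u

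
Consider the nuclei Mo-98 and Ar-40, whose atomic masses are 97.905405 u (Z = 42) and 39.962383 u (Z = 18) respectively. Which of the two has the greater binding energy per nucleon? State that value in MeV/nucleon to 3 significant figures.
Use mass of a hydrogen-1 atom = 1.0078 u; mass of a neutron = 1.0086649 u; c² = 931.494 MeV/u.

Mo-98; 8.63 MeV/nucleon

Mo-98: Σm = 42(1.0078) + 56(1.0086649) = 98.8128344 u; Δm = 0.9074294 u; E_B = 845.27 MeV; E_B/A = 8.625 MeV
Ar-40: Σm = 18(1.0078) + 22(1.0086649) = 40.3310278 u; Δm = 0.3686448 u; E_B = 343.39 MeV; E_B/A = 8.5848 MeV
Mo-98 has the higher binding energy per nucleon, so it is the more tightly bound nucleus.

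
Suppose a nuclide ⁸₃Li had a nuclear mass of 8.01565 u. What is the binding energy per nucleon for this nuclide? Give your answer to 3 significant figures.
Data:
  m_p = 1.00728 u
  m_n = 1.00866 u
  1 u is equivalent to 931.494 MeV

With 3 protons and 5 neutrons (A = 8):
Total constituent mass: 3 × 1.00728 + 5 × 1.00866 = 8.06514 u
Δm = 8.06514 − 8.01565 = 0.04949 u
Binding energy = Δm·c² = 0.04949 × 931.494 MeV/u = 46.0996 MeV
BE/A = 46.0996 MeV / 8 = 5.762 MeV/nucleon

5.76 MeV/nucleon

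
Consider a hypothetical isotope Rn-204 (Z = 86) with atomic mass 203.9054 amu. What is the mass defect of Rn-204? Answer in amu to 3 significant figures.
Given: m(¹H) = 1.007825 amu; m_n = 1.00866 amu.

Z = 86, so N = A − Z = 204 − 86 = 118.
Total constituent mass: 86 × 1.007825 + 118 × 1.00866 = 205.694830 amu
Mass defect Δm = 205.694830 − 203.9054 = 1.789430 amu

1.79 amu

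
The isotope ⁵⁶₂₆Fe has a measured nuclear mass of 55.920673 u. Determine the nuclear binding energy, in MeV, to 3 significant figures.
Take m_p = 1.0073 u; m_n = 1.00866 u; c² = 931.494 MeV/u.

Z = 26, so N = A − Z = 56 − 26 = 30.
Total constituent mass: 26 × 1.0073 + 30 × 1.00866 = 56.44960 u
The mass defect is 56.44960 − 55.920673 = 0.528927 u.
Converting to energy: 0.528927 u × 931.494 MeV/u = 492.692 MeV

493 MeV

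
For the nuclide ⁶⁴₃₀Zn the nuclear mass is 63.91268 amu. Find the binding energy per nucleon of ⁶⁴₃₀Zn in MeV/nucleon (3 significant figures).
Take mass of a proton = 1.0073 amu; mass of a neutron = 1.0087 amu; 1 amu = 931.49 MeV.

The nucleus contains 30 protons and 64 − 30 = 34 neutrons.
Total constituent mass: 30 × 1.0073 + 34 × 1.0087 = 64.5148 amu
Δm = 64.5148 − 63.91268 = 0.60212 amu
Converting to energy: 0.60212 amu × 931.49 MeV/amu = 560.869 MeV
BE/A = 560.869 MeV / 64 = 8.764 MeV/nucleon

8.76 MeV/nucleon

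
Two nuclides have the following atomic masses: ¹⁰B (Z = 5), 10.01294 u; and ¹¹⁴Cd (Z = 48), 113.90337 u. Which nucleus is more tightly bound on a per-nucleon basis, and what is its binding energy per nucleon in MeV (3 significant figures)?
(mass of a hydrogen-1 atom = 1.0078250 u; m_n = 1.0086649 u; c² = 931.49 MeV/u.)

¹¹⁴Cd; 8.53 MeV/nucleon

¹⁰B: Σm = 5(1.0078250) + 5(1.0086649) = 10.0824495 u; Δm = 0.0695095 u; E_B = 64.747 MeV; E_B/A = 6.4747 MeV
¹¹⁴Cd: Σm = 48(1.0078250) + 66(1.0086649) = 114.9474834 u; Δm = 1.0441134 u; E_B = 972.58 MeV; E_B/A = 8.531 MeV
¹¹⁴Cd has the higher binding energy per nucleon, so it is the more tightly bound nucleus.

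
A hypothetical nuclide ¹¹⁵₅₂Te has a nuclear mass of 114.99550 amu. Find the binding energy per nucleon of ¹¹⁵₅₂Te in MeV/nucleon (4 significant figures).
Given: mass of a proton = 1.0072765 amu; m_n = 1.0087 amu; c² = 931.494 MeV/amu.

7.541 MeV/nucleon

Mass of separated nucleons = 52(1.0072765) + 63(1.0087) = 52.3783780 + 63.5481 = 115.9264780 amu
Δm = 115.9264780 − 114.99550 = 0.9309780 amu
E_B = 0.9309780 × 931.494 = 867.200 MeV
BE/A = 867.200 MeV / 115 = 7.541 MeV/nucleon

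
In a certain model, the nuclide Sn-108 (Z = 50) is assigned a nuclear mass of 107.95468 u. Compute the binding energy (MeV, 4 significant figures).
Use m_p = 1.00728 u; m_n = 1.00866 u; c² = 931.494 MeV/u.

849.1 MeV

The nucleus contains 50 protons and 108 − 50 = 58 neutrons.
Mass of separated nucleons = 50(1.00728) + 58(1.00866) = 50.36400 + 58.50228 = 108.86628 u
The mass defect is 108.86628 − 107.95468 = 0.91160 u.
E_B = 0.91160 × 931.494 = 849.1499 MeV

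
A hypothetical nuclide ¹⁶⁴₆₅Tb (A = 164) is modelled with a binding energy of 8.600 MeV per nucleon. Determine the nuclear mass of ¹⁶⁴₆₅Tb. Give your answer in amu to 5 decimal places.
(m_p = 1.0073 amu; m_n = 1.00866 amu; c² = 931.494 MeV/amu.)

163.81771 amu

Total binding energy = 164 × 8.600 = 1410.400 MeV
Mass defect = 1410.400 MeV / (931.494 MeV/amu) = 1.5141268 amu
Constituent mass = 65(1.0073) + 99(1.00866) = 165.33184 amu
Nuclear mass = 165.33184 − 1.5141268 = 163.8177132 amu ≈ 163.81771 amu (to 5 decimal places)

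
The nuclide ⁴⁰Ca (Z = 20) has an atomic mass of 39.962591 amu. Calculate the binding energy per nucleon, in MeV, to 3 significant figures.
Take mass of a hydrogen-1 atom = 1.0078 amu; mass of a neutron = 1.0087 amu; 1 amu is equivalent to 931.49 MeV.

8.56 MeV/nucleon

With 20 protons and 20 neutrons (A = 40):
Σm = 20·m(¹H) + 20·m_n = 20.1560 + 20.1740 = 40.3300 amu
Mass defect Δm = 40.3300 − 39.962591 = 0.367409 amu
Binding energy = Δm·c² = 0.367409 × 931.49 MeV/amu = 342.238 MeV
Per nucleon: 342.238 / 40 = 8.556 MeV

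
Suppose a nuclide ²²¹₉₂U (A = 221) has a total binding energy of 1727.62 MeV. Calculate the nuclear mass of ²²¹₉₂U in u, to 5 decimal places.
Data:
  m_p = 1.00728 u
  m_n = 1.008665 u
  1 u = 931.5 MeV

220.93288 u

Mass defect = 1727.62 MeV / (931.5 MeV/u) = 1.8546645 u
Constituent mass = 92(1.00728) + 129(1.008665) = 222.787545 u
Nuclear mass = 222.787545 − 1.8546645 = 220.9328805 u ≈ 220.93288 u (to 5 decimal places)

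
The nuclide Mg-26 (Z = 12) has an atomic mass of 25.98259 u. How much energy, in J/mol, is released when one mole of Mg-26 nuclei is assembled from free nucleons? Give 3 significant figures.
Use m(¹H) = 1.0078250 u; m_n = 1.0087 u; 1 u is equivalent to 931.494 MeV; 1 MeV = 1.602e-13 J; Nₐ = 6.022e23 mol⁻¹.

The nucleus contains 12 protons and 26 − 12 = 14 neutrons.
Total constituent mass: 12 × 1.0078250 + 14 × 1.0087 = 26.2157000 u
The mass defect is 26.2157000 − 25.98259 = 0.2331100 u.
Binding energy = Δm·c² = 0.2331100 × 931.494 MeV/u = 217.141 MeV
Per nucleus in joules: 217.141 MeV × 1.602e-13 J/MeV = 3.4786e-11 J
Per mole: 3.4786e-11 J × 6.022e23 mol⁻¹ = 2.0948e+13 J/mol

2.09e+13 J/mol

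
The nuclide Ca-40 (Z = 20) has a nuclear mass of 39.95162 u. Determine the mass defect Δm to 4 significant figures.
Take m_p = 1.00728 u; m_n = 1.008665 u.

With 20 protons and 20 neutrons (A = 40):
Mass of separated nucleons = 20(1.00728) + 20(1.008665) = 20.14560 + 20.173300 = 40.318900 u
Mass defect Δm = 40.318900 − 39.95162 = 0.367280 u

0.3673 u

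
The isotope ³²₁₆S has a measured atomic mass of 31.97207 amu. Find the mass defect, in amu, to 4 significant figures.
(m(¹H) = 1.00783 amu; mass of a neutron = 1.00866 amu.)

0.2918 amu

The nucleus contains 16 protons and 32 − 16 = 16 neutrons.
Total constituent mass: 16 × 1.00783 + 16 × 1.00866 = 32.26384 amu
Mass defect Δm = 32.26384 − 31.97207 = 0.29177 amu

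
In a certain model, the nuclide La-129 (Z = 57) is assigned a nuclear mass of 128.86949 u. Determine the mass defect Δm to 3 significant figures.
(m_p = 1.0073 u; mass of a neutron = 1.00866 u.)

1.17 u

Z = 57, so N = A − Z = 129 − 57 = 72.
Σm = 57·m_p + 72·m_n = 57.4161 + 72.62352 = 130.03962 u
Δm = 130.03962 − 128.86949 = 1.17013 u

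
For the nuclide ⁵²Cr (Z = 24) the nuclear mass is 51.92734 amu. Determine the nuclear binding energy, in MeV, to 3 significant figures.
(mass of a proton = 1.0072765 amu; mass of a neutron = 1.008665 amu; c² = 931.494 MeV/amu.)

456 MeV

Z = 24, so N = A − Z = 52 − 24 = 28.
Mass of separated nucleons = 24(1.0072765) + 28(1.008665) = 24.1746360 + 28.242620 = 52.4172560 amu
Δm = 52.4172560 − 51.92734 = 0.4899160 amu
Binding energy = Δm·c² = 0.4899160 × 931.494 MeV/amu = 456.354 MeV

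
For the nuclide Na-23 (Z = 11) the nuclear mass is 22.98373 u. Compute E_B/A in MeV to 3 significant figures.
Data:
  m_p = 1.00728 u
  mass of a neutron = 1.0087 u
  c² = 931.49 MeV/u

The nucleus contains 11 protons and 23 − 11 = 12 neutrons.
Mass of separated nucleons = 11(1.00728) + 12(1.0087) = 11.08008 + 12.1044 = 23.18448 u
Mass defect Δm = 23.18448 − 22.98373 = 0.20075 u
Converting to energy: 0.20075 u × 931.49 MeV/u = 186.997 MeV
Dividing by A = 23 gives 8.130 MeV per nucleon.

8.13 MeV/nucleon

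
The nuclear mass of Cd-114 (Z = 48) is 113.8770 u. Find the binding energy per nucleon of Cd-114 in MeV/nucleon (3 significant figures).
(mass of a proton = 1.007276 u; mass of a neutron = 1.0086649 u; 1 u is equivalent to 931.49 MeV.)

8.53 MeV/nucleon

Σm = 48·m_p + 66·m_n = 48.349248 + 66.5718834 = 114.9211314 u
Mass defect Δm = 114.9211314 − 113.8770 = 1.0441314 u
Binding energy = Δm·c² = 1.0441314 × 931.49 MeV/u = 972.598 MeV
Per nucleon: 972.598 / 114 = 8.532 MeV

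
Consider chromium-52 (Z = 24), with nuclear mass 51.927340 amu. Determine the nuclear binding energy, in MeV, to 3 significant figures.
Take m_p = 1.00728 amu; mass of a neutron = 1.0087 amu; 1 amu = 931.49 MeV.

457 MeV

Mass of separated nucleons = 24(1.00728) + 28(1.0087) = 24.17472 + 28.2436 = 52.41832 amu
Δm = 52.41832 − 51.927340 = 0.490980 amu
Binding energy = Δm·c² = 0.490980 × 931.49 MeV/amu = 457.343 MeV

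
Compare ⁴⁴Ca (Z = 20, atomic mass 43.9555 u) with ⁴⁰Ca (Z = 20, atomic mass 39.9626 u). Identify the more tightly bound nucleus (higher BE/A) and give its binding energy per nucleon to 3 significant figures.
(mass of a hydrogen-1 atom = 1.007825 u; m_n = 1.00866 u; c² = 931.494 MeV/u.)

⁴⁴Ca: Σm = 20(1.007825) + 24(1.00866) = 44.364340 u; Δm = 0.408840 u; E_B = 380.83 MeV; E_B/A = 8.655 MeV
⁴⁰Ca: Σm = 20(1.007825) + 20(1.00866) = 40.329700 u; Δm = 0.367100 u; E_B = 341.95 MeV; E_B/A = 8.549 MeV
⁴⁴Ca has the higher binding energy per nucleon, so it is the more tightly bound nucleus.

⁴⁴Ca; 8.66 MeV/nucleon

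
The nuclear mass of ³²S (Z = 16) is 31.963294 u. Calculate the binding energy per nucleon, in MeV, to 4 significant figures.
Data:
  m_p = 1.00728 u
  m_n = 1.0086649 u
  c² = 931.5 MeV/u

8.495 MeV/nucleon

Mass of separated nucleons = 16(1.00728) + 16(1.0086649) = 16.11648 + 16.1386384 = 32.2551184 u
Mass defect Δm = 32.2551184 − 31.963294 = 0.2918244 u
Binding energy = Δm·c² = 0.2918244 × 931.5 MeV/u = 271.834 MeV
Dividing by A = 32 gives 8.495 MeV per nucleon.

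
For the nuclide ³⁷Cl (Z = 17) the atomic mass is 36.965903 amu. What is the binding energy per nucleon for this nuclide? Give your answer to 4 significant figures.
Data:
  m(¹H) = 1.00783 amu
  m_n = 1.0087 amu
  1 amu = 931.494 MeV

The nucleus contains 17 protons and 37 − 17 = 20 neutrons.
Total constituent mass: 17 × 1.00783 + 20 × 1.0087 = 37.30711 amu
Δm = 37.30711 − 36.965903 = 0.341207 amu
Binding energy = Δm·c² = 0.341207 × 931.494 MeV/amu = 317.832 MeV
BE/A = 317.832 MeV / 37 = 8.590 MeV/nucleon

8.590 MeV/nucleon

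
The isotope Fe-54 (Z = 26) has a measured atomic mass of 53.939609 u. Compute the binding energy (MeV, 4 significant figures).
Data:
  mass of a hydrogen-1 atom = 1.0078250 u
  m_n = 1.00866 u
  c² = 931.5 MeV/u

Z = 26, so N = A − Z = 54 − 26 = 28.
Mass of separated nucleons = 26(1.0078250) + 28(1.00866) = 26.2034500 + 28.24248 = 54.4459300 u
Δm = 54.4459300 − 53.939609 = 0.5063210 u
Converting to energy: 0.5063210 u × 931.5 MeV/u = 471.638 MeV

471.6 MeV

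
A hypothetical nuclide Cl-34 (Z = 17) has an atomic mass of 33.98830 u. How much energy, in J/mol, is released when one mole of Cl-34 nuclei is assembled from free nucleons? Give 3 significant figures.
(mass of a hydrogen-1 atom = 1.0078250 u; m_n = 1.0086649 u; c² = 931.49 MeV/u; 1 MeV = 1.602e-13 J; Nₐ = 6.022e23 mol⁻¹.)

Total constituent mass: 17 × 1.0078250 + 17 × 1.0086649 = 34.2803283 u
Δm = 34.2803283 − 33.98830 = 0.2920283 u
Converting to energy: 0.2920283 u × 931.49 MeV/u = 272.021 MeV
Per nucleus in joules: 272.021 MeV × 1.602e-13 J/MeV = 4.3578e-11 J
Per mole: 4.3578e-11 J × 6.022e23 mol⁻¹ = 2.6243e+13 J/mol

2.62e+13 J/mol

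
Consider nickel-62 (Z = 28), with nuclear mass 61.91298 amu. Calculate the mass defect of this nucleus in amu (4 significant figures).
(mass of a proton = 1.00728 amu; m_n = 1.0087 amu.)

0.5867 amu

Mass of separated nucleons = 28(1.00728) + 34(1.0087) = 28.20384 + 34.2958 = 62.49964 amu
Δm = 62.49964 − 61.91298 = 0.58666 amu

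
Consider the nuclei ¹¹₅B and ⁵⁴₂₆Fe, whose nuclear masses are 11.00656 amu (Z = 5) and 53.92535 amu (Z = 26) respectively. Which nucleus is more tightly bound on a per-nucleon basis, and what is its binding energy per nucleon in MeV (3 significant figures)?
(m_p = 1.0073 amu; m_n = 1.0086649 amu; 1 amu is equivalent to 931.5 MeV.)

⁵⁴₂₆Fe; 8.75 MeV/nucleon

¹¹₅B: Σm = 5(1.0073) + 6(1.0086649) = 11.0884894 amu; Δm = 0.0819294 amu; E_B = 76.317 MeV; E_B/A = 6.938 MeV
⁵⁴₂₆Fe: Σm = 26(1.0073) + 28(1.0086649) = 54.4324172 amu; Δm = 0.5070672 amu; E_B = 472.33 MeV; E_B/A = 8.747 MeV
⁵⁴₂₆Fe has the higher binding energy per nucleon, so it is the more tightly bound nucleus.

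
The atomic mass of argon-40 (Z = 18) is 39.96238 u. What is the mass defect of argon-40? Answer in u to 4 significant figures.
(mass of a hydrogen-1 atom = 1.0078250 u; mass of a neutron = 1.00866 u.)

0.3690 u

Total constituent mass: 18 × 1.0078250 + 22 × 1.00866 = 40.3313700 u
Δm = 40.3313700 − 39.96238 = 0.3689900 u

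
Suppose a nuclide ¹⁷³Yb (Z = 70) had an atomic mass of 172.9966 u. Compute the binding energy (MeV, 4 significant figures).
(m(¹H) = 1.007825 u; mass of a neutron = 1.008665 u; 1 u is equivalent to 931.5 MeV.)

With 70 protons and 103 neutrons (A = 173):
Σm = 70·m(¹H) + 103·m_n = 70.547750 + 103.892495 = 174.440245 u
The mass defect is 174.440245 − 172.9966 = 1.443645 u.
Converting to energy: 1.443645 u × 931.5 MeV/u = 1344.76 MeV

1345 MeV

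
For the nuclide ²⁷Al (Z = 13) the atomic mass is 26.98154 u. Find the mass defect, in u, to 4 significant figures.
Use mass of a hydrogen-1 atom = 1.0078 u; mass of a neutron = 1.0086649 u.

Z = 13, so N = A − Z = 27 − 13 = 14.
Σm = 13·m(¹H) + 14·m_n = 13.1014 + 14.1213086 = 27.2227086 u
Mass defect Δm = 27.2227086 − 26.98154 = 0.2411686 u

0.2412 u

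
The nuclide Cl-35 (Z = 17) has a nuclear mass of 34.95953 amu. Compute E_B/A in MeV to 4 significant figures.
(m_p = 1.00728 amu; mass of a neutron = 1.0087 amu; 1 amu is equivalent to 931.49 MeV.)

Σm = 17·m_p + 18·m_n = 17.12376 + 18.1566 = 35.28036 amu
Δm = 35.28036 − 34.95953 = 0.32083 amu
Converting to energy: 0.32083 amu × 931.49 MeV/amu = 298.850 MeV
Dividing by A = 35 gives 8.539 MeV per nucleon.

8.539 MeV/nucleon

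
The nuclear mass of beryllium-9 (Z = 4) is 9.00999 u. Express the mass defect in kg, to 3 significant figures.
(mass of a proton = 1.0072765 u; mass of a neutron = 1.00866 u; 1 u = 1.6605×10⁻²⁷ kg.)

Σm = 4·m_p + 5·m_n = 4.0291060 + 5.04330 = 9.0724060 u
The mass defect is 9.0724060 − 9.00999 = 0.0624160 u.
In SI units: 0.0624160 u × 1.6605×10⁻²⁷ kg/u = 1.0364e-28 kg

1.04e-28 kg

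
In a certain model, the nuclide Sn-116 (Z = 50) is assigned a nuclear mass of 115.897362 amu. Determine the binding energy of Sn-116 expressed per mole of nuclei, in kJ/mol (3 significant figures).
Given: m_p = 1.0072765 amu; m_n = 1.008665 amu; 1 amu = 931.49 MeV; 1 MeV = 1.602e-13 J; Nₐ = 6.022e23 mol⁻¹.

With 50 protons and 66 neutrons (A = 116):
Σm = 50·m_p + 66·m_n = 50.3638250 + 66.571890 = 116.9357150 amu
Mass defect Δm = 116.9357150 − 115.897362 = 1.0383530 amu
Converting to energy: 1.0383530 amu × 931.49 MeV/amu = 967.215 MeV
Per nucleus in joules: 967.215 MeV × 1.602e-13 J/MeV = 1.5495e-10 J
Per mole: 1.5495e-10 J × 6.022e23 mol⁻¹ = 9.3311e+13 J/mol

9.33e+10 kJ/mol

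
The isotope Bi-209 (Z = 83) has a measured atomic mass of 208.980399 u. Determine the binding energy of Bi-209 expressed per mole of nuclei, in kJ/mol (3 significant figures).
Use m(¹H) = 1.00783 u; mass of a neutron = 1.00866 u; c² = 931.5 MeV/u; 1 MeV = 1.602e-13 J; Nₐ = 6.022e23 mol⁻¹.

1.58e+11 kJ/mol

The nucleus contains 83 protons and 209 − 83 = 126 neutrons.
Total constituent mass: 83 × 1.00783 + 126 × 1.00866 = 210.74105 u
The mass defect is 210.74105 − 208.980399 = 1.760651 u.
Converting to energy: 1.760651 u × 931.5 MeV/u = 1640.05 MeV
Per nucleus in joules: 1640.05 MeV × 1.602e-13 J/MeV = 2.6274e-10 J
Per mole: 2.6274e-10 J × 6.022e23 mol⁻¹ = 1.5822e+14 J/mol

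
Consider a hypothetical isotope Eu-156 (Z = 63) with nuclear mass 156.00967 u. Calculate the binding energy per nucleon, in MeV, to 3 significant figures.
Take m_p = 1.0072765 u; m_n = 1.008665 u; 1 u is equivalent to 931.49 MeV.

7.49 MeV/nucleon

The nucleus contains 63 protons and 156 − 63 = 93 neutrons.
Mass of separated nucleons = 63(1.0072765) + 93(1.008665) = 63.4584195 + 93.805845 = 157.2642645 u
Mass defect Δm = 157.2642645 − 156.00967 = 1.2545945 u
Binding energy = Δm·c² = 1.2545945 × 931.49 MeV/u = 1168.64 MeV
Per nucleon: 1168.64 / 156 = 7.491 MeV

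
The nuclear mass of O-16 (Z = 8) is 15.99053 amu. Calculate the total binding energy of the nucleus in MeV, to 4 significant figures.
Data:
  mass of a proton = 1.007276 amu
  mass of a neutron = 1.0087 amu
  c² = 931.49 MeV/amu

127.9 MeV

The nucleus contains 8 protons and 16 − 8 = 8 neutrons.
Total constituent mass: 8 × 1.007276 + 8 × 1.0087 = 16.127808 amu
Δm = 16.127808 − 15.99053 = 0.137278 amu
Converting to energy: 0.137278 amu × 931.49 MeV/amu = 127.873 MeV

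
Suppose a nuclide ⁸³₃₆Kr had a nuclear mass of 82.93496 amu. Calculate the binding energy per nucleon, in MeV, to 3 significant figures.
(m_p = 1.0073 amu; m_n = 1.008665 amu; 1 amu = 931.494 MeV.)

The nucleus contains 36 protons and 83 − 36 = 47 neutrons.
Total constituent mass: 36 × 1.0073 + 47 × 1.008665 = 83.670055 amu
Mass defect Δm = 83.670055 − 82.93496 = 0.735095 amu
E_B = 0.735095 × 931.494 = 684.737 MeV
BE/A = 684.737 MeV / 83 = 8.250 MeV/nucleon

8.25 MeV/nucleon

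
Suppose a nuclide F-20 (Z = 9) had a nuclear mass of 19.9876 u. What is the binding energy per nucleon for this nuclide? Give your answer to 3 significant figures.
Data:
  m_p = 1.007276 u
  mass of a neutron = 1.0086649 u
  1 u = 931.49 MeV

Z = 9, so N = A − Z = 20 − 9 = 11.
Σm = 9·m_p + 11·m_n = 9.065484 + 11.0953139 = 20.1607979 u
The mass defect is 20.1607979 − 19.9876 = 0.1731979 u.
Binding energy = Δm·c² = 0.1731979 × 931.49 MeV/u = 161.332 MeV
Per nucleon: 161.332 / 20 = 8.067 MeV

8.07 MeV/nucleon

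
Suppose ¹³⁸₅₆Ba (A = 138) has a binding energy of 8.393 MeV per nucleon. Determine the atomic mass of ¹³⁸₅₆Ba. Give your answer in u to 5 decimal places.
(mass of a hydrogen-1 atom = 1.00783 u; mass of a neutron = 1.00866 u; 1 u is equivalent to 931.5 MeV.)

137.90519 u

Total binding energy = 138 × 8.393 = 1158.234 MeV
Mass defect = 1158.234 MeV / (931.5 MeV/u) = 1.2434074 u
Constituent mass = 56(1.00783) + 82(1.00866) = 139.14860 u
Atomic mass = 139.14860 − 1.2434074 = 137.9051926 u ≈ 137.90519 u (to 5 decimal places)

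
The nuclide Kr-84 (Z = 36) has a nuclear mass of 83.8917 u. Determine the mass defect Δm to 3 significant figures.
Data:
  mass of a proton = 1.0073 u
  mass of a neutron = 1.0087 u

The nucleus contains 36 protons and 84 − 36 = 48 neutrons.
Total constituent mass: 36 × 1.0073 + 48 × 1.0087 = 84.6804 u
The mass defect is 84.6804 − 83.8917 = 0.7887 u.

0.789 u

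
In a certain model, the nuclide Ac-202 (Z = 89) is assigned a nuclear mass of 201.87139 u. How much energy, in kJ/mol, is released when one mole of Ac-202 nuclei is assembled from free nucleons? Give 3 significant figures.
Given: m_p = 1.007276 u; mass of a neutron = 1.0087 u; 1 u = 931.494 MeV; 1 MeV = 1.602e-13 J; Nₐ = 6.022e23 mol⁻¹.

The nucleus contains 89 protons and 202 − 89 = 113 neutrons.
Mass of separated nucleons = 89(1.007276) + 113(1.0087) = 89.647564 + 113.9831 = 203.630664 u
Mass defect Δm = 203.630664 − 201.87139 = 1.759274 u
E_B = 1.759274 × 931.494 = 1638.75 MeV
Per nucleus in joules: 1638.75 MeV × 1.602e-13 J/MeV = 2.6253e-10 J
Per mole: 2.6253e-10 J × 6.022e23 mol⁻¹ = 1.5810e+14 J/mol

1.58e+11 kJ/mol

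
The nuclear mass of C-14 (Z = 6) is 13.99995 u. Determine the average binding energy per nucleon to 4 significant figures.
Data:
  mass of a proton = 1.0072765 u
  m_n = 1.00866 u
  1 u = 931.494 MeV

Total constituent mass: 6 × 1.0072765 + 8 × 1.00866 = 14.1129390 u
The mass defect is 14.1129390 − 13.99995 = 0.1129890 u.
Binding energy = Δm·c² = 0.1129890 × 931.494 MeV/u = 105.249 MeV
BE/A = 105.249 MeV / 14 = 7.518 MeV/nucleon

7.518 MeV/nucleon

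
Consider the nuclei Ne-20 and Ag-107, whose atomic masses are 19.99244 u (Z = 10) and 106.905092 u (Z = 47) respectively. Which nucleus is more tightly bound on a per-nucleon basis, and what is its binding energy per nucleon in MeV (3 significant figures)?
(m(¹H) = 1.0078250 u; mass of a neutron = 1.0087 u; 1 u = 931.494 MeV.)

Ag-107; 8.57 MeV/nucleon

Ne-20: Σm = 10(1.0078250) + 10(1.0087) = 20.1652500 u; Δm = 0.1728100 u; E_B = 160.97 MeV; E_B/A = 8.049 MeV
Ag-107: Σm = 47(1.0078250) + 60(1.0087) = 107.8897750 u; Δm = 0.9846830 u; E_B = 917.23 MeV; E_B/A = 8.572 MeV
Ag-107 has the higher binding energy per nucleon, so it is the more tightly bound nucleus.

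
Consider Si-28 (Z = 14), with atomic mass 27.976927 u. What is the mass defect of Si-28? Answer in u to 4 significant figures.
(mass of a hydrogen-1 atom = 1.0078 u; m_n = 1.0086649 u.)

The nucleus contains 14 protons and 28 − 14 = 14 neutrons.
Mass of separated nucleons = 14(1.0078) + 14(1.0086649) = 14.1092 + 14.1213086 = 28.2305086 u
Δm = 28.2305086 − 27.976927 = 0.2535816 u

0.2536 u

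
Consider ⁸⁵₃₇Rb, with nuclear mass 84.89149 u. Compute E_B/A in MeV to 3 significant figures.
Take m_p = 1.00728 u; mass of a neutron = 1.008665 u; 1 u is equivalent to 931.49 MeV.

The nucleus contains 37 protons and 85 − 37 = 48 neutrons.
Mass of separated nucleons = 37(1.00728) + 48(1.008665) = 37.26936 + 48.415920 = 85.685280 u
The mass defect is 85.685280 − 84.89149 = 0.793790 u.
Converting to energy: 0.793790 u × 931.49 MeV/u = 739.407 MeV
Per nucleon: 739.407 / 85 = 8.699 MeV

8.70 MeV/nucleon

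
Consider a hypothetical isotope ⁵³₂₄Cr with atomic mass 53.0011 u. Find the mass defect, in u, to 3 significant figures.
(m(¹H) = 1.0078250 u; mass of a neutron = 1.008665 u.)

The nucleus contains 24 protons and 53 − 24 = 29 neutrons.
Mass of separated nucleons = 24(1.0078250) + 29(1.008665) = 24.1878000 + 29.251285 = 53.4390850 u
The mass defect is 53.4390850 − 53.0011 = 0.4379850 u.

0.438 u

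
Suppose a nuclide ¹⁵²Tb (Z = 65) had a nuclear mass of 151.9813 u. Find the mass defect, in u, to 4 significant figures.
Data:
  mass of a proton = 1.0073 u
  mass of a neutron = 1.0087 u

1.250 u

The nucleus contains 65 protons and 152 − 65 = 87 neutrons.
Σm = 65·m_p + 87·m_n = 65.4745 + 87.7569 = 153.2314 u
The mass defect is 153.2314 − 151.9813 = 1.2501 u.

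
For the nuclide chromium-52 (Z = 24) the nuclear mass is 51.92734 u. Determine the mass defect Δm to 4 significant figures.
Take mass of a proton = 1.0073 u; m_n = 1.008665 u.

Z = 24, so N = A − Z = 52 − 24 = 28.
Total constituent mass: 24 × 1.0073 + 28 × 1.008665 = 52.417820 u
The mass defect is 52.417820 − 51.92734 = 0.490480 u.

0.4905 u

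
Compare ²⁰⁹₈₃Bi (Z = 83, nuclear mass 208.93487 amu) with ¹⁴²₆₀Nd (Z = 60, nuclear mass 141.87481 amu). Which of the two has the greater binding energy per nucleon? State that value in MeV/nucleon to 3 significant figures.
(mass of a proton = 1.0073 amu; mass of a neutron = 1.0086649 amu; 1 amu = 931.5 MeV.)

²⁰⁹₈₃Bi: Σm = 83(1.0073) + 126(1.0086649) = 210.6976774 amu; Δm = 1.7628074 amu; E_B = 1642.1 MeV; E_B/A = 7.857 MeV
¹⁴²₆₀Nd: Σm = 60(1.0073) + 82(1.0086649) = 143.1485218 amu; Δm = 1.2737118 amu; E_B = 1186.46 MeV; E_B/A = 8.355 MeV
¹⁴²₆₀Nd has the higher binding energy per nucleon, so it is the more tightly bound nucleus.

¹⁴²₆₀Nd; 8.36 MeV/nucleon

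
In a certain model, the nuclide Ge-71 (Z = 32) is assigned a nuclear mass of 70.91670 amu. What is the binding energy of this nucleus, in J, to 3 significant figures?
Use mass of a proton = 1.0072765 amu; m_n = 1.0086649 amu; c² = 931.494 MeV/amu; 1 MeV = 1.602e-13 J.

9.76e-11 J

The nucleus contains 32 protons and 71 − 32 = 39 neutrons.
Σm = 32·m_p + 39·m_n = 32.2328480 + 39.3379311 = 71.5707791 amu
Mass defect Δm = 71.5707791 − 70.91670 = 0.6540791 amu
Converting to energy: 0.6540791 amu × 931.494 MeV/amu = 609.271 MeV
In joules: 609.271 MeV × 1.602e-13 J/MeV = 9.7605e-11 J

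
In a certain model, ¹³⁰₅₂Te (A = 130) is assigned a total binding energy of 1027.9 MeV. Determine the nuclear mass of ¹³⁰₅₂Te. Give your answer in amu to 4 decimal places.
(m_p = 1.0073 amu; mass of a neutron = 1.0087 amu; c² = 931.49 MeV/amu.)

129.9547 amu

Mass defect = 1027.9 MeV / (931.49 MeV/amu) = 1.103501 amu
Constituent mass = 52(1.0073) + 78(1.0087) = 131.0582 amu
Nuclear mass = 131.0582 − 1.103501 = 129.954699 amu ≈ 129.9547 amu (to 4 decimal places)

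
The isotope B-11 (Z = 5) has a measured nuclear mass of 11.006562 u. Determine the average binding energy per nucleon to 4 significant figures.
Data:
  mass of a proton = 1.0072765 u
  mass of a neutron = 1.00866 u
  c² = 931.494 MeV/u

6.925 MeV/nucleon

Z = 5, so N = A − Z = 11 − 5 = 6.
Total constituent mass: 5 × 1.0072765 + 6 × 1.00866 = 11.0883425 u
The mass defect is 11.0883425 − 11.006562 = 0.0817805 u.
Converting to energy: 0.0817805 u × 931.494 MeV/u = 76.1780 MeV
Per nucleon: 76.1780 / 11 = 6.925 MeV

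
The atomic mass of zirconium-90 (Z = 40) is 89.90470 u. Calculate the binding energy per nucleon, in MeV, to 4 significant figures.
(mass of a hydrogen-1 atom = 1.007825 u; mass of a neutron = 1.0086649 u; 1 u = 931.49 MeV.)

8.710 MeV/nucleon

The nucleus contains 40 protons and 90 − 40 = 50 neutrons.
Total constituent mass: 40 × 1.007825 + 50 × 1.0086649 = 90.7462450 u
Mass defect Δm = 90.7462450 − 89.90470 = 0.8415450 u
Binding energy = Δm·c² = 0.8415450 × 931.49 MeV/u = 783.891 MeV
Dividing by A = 90 gives 8.710 MeV per nucleon.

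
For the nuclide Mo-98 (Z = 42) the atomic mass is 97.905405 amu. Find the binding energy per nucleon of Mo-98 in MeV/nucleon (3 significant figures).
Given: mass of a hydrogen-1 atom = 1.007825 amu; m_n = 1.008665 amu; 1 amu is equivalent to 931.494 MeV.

8.64 MeV/nucleon

Mass of separated nucleons = 42(1.007825) + 56(1.008665) = 42.328650 + 56.485240 = 98.813890 amu
Δm = 98.813890 − 97.905405 = 0.908485 amu
E_B = 0.908485 × 931.494 = 846.248 MeV
Dividing by A = 98 gives 8.635 MeV per nucleon.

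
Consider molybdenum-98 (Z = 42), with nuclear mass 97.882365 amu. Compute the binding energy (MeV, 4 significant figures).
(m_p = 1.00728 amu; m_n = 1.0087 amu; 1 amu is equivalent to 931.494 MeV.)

Z = 42, so N = A − Z = 98 − 42 = 56.
Mass of separated nucleons = 42(1.00728) + 56(1.0087) = 42.30576 + 56.4872 = 98.79296 amu
Mass defect Δm = 98.79296 − 97.882365 = 0.910595 amu
E_B = 0.910595 × 931.494 = 848.214 MeV

848.2 MeV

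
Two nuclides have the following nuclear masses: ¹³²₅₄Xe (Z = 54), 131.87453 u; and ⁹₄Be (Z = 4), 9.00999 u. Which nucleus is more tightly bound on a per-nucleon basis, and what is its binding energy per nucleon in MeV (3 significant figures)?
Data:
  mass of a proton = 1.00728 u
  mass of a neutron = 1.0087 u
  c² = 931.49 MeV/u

¹³²₅₄Xe; 8.45 MeV/nucleon

¹³²₅₄Xe: Σm = 54(1.00728) + 78(1.0087) = 133.07172 u; Δm = 1.19719 u; E_B = 1115.2 MeV; E_B/A = 8.448 MeV
⁹₄Be: Σm = 4(1.00728) + 5(1.0087) = 9.07262 u; Δm = 0.06263 u; E_B = 58.339 MeV; E_B/A = 6.482 MeV
¹³²₅₄Xe has the higher binding energy per nucleon, so it is the more tightly bound nucleus.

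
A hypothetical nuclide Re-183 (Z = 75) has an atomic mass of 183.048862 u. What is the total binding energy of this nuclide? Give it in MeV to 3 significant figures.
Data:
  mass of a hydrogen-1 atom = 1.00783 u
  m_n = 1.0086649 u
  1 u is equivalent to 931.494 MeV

1370 MeV

The nucleus contains 75 protons and 183 − 75 = 108 neutrons.
Mass of separated nucleons = 75(1.00783) + 108(1.0086649) = 75.58725 + 108.9358092 = 184.5230592 u
Mass defect Δm = 184.5230592 − 183.048862 = 1.4741972 u
Converting to energy: 1.4741972 u × 931.494 MeV/u = 1373.21 MeV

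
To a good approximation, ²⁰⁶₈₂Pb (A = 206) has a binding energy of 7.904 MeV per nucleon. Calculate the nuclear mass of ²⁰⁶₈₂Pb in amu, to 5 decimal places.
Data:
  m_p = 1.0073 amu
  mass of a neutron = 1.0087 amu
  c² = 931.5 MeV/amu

Total binding energy = 206 × 7.904 = 1628.224 MeV
Mass defect = 1628.224 MeV / (931.5 MeV/amu) = 1.7479592 amu
Constituent mass = 82(1.0073) + 124(1.0087) = 207.6774 amu
Nuclear mass = 207.6774 − 1.7479592 = 205.9294408 amu ≈ 205.92944 amu (to 5 decimal places)

205.92944 amu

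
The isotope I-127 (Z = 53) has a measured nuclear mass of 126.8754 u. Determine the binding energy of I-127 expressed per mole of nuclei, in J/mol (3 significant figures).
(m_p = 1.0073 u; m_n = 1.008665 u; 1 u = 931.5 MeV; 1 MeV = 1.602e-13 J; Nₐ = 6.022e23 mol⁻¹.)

1.04e+14 J/mol

The nucleus contains 53 protons and 127 − 53 = 74 neutrons.
Σm = 53·m_p + 74·m_n = 53.3869 + 74.641210 = 128.028110 u
Δm = 128.028110 − 126.8754 = 1.152710 u
E_B = 1.152710 × 931.5 = 1073.75 MeV
Per nucleus in joules: 1073.75 MeV × 1.602e-13 J/MeV = 1.7201e-10 J
Per mole: 1.7201e-10 J × 6.022e23 mol⁻¹ = 1.0358e+14 J/mol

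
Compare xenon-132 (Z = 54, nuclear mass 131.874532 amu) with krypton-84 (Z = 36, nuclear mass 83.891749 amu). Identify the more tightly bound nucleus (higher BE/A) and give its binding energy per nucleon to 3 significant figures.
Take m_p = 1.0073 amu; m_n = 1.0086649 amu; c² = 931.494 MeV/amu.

krypton-84; 8.73 MeV/nucleon

xenon-132: Σm = 54(1.0073) + 78(1.0086649) = 133.0700622 amu; Δm = 1.1955302 amu; E_B = 1113.63 MeV; E_B/A = 8.437 MeV
krypton-84: Σm = 36(1.0073) + 48(1.0086649) = 84.6787152 amu; Δm = 0.7869662 amu; E_B = 733.05 MeV; E_B/A = 8.727 MeV
krypton-84 has the higher binding energy per nucleon, so it is the more tightly bound nucleus.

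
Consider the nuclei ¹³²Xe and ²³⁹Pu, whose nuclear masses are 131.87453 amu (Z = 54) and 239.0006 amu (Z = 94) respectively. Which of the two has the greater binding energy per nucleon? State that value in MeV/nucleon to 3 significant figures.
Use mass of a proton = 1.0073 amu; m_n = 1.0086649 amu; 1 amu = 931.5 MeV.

¹³²Xe: Σm = 54(1.0073) + 78(1.0086649) = 133.0700622 amu; Δm = 1.1955322 amu; E_B = 1113.64 MeV; E_B/A = 8.437 MeV
²³⁹Pu: Σm = 94(1.0073) + 145(1.0086649) = 240.9426105 amu; Δm = 1.9420105 amu; E_B = 1809.0 MeV; E_B/A = 7.569 MeV
¹³²Xe has the higher binding energy per nucleon, so it is the more tightly bound nucleus.

¹³²Xe; 8.44 MeV/nucleon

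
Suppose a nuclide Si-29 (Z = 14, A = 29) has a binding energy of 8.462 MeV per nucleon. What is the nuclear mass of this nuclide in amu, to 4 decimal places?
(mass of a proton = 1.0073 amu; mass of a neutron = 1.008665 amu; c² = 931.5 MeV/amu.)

28.9687 amu

Total binding energy = 29 × 8.462 = 245.398 MeV
Mass defect = 245.398 MeV / (931.5 MeV/amu) = 0.263444 amu
Constituent mass = 14(1.0073) + 15(1.008665) = 29.232175 amu
Nuclear mass = 29.232175 − 0.263444 = 28.968731 amu ≈ 28.9687 amu (to 4 decimal places)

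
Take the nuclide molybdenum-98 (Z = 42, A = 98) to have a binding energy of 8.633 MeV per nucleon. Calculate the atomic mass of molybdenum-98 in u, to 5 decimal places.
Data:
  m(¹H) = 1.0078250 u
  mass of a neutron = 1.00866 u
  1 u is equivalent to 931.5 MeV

Total binding energy = 98 × 8.633 = 846.034 MeV
Mass defect = 846.034 MeV / (931.5 MeV/u) = 0.9082491 u
Constituent mass = 42(1.0078250) + 56(1.00866) = 98.8136100 u
Atomic mass = 98.8136100 − 0.9082491 = 97.9053609 u ≈ 97.90536 u (to 5 decimal places)

97.90536 u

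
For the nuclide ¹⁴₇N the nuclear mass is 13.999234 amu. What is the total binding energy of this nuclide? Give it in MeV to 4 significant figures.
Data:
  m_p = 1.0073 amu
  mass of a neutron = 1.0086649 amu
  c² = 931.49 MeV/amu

104.8 MeV

Z = 7, so N = A − Z = 14 − 7 = 7.
Mass of separated nucleons = 7(1.0073) + 7(1.0086649) = 7.0511 + 7.0606543 = 14.1117543 amu
Mass defect Δm = 14.1117543 − 13.999234 = 0.1125203 amu
Converting to energy: 0.1125203 amu × 931.49 MeV/amu = 104.812 MeV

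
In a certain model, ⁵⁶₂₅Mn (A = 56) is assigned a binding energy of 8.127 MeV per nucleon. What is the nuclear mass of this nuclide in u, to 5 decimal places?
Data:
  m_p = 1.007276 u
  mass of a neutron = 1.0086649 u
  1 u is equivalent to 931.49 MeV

55.96193 u

Total binding energy = 56 × 8.127 = 455.112 MeV
Mass defect = 455.112 MeV / (931.49 MeV/u) = 0.4885850 u
Constituent mass = 25(1.007276) + 31(1.0086649) = 56.4505119 u
Nuclear mass = 56.4505119 − 0.4885850 = 55.9619269 u ≈ 55.96193 u (to 5 decimal places)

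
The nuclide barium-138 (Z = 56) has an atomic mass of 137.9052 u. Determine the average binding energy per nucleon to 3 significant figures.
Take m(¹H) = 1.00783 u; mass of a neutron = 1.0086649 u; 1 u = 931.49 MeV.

Mass of separated nucleons = 56(1.00783) + 82(1.0086649) = 56.43848 + 82.7105218 = 139.1490018 u
Δm = 139.1490018 − 137.9052 = 1.2438018 u
E_B = 1.2438018 × 931.49 = 1158.59 MeV
BE/A = 1158.59 MeV / 138 = 8.396 MeV/nucleon

8.40 MeV/nucleon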